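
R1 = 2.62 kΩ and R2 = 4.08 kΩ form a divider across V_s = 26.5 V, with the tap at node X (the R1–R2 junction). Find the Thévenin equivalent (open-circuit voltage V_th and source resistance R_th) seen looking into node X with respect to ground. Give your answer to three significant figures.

Open-circuit (no load on X): V_th = V_s · R2/(R1 + R2) = 26.5 × 4.08/(2.620 + 4.08) = 16.14 V.
Looking into X with the source shorted: R_th = R1·R2/(R1+R2) = 2.620 × 4.08/6.700 = 1.595 kΩ.

V_th ≈ 16.1 V, R_th ≈ 1.60 kΩ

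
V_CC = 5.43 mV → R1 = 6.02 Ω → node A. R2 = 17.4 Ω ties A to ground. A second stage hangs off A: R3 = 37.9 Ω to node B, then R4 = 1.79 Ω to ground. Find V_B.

V_B ≈ 0.164 mV

Node A sees R2 in parallel with the series input of stage 2, R3 + R4 = 39.69 Ω.
R2 ‖ (R3+R4) = 12.10 Ω.
First divider: V_A = V_CC · 12.10/(6.02 + 12.10) = 3.626 mV.
V_B = V_A × 0.04510 = 0.1635 mV.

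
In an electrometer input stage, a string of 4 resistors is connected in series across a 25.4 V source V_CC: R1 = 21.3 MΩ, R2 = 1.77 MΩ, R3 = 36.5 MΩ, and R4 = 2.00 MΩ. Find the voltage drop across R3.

V ≈ 15.1 V

Series total: ΣR = 21.3 + 1.77 + 36.5 + 2.00 = 61.57 MΩ.
V = V_CC · R/ΣR = 25.4 × 0.5928 = 15.06 V.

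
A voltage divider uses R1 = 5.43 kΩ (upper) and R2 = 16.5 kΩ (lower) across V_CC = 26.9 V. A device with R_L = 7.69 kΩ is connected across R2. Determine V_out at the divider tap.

V_out ≈ 13.2 V

R2 ‖ R_L = (16.5 × 7.69)/(16.5 + 7.69) = 5.245 kΩ.
Voltage divider with the loaded lower leg: V_out = 26.9 × 5.245/(5.43 + 5.245) = 26.9 × 0.4914 = 13.22 V.
(Unloaded it would be 20.2 V; the load pulls it down.)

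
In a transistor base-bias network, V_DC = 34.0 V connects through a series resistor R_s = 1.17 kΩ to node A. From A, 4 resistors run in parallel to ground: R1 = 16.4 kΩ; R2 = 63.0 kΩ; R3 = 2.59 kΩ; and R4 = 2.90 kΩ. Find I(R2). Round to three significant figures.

I ≈ 0.277 mA

Equivalent of the parallel group: R_p = 1.238 kΩ.
V_A by voltage divider: V_A = 34.0 × 1.238/(1.17 + 1.238) = 17.48 V.
Branch current I = V_A/R2 = 17.48/63.0 = 0.2775 mA.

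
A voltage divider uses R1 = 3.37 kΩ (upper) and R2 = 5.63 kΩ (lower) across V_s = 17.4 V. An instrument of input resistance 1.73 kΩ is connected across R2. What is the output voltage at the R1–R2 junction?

V_out ≈ 4.91 V

First combine the lower leg with the load: R2 ‖ R_L = 1.323 kΩ.
Voltage divider with the loaded lower leg: V_out = 17.4 × 1.323/(3.37 + 1.323) = 17.4 × 0.2820 = 4.906 V.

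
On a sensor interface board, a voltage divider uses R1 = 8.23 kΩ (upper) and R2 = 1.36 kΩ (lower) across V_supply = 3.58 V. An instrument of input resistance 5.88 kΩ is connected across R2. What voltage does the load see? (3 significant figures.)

R2 ‖ R_L = (1.36 × 5.88)/(1.36 + 5.88) = 1.105 kΩ.
Now apply the divider: V_out = 3.58 × 0.1183 = 0.4236 V.
(Unloaded it would be 0.508 V; the load pulls it down.)

V_out ≈ 0.424 V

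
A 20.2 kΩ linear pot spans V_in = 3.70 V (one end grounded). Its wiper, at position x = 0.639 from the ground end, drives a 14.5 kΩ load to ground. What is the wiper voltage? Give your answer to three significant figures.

The pot divides into 7.292 kΩ above the wiper and 12.91 kΩ below.
Lower segment in parallel with the load: 12.91 ‖ 14.5 = 6.829 kΩ.
Loaded-divider output: V_out = 3.70 × 0.4836 = 1.789 V.

V_out ≈ 1.79 V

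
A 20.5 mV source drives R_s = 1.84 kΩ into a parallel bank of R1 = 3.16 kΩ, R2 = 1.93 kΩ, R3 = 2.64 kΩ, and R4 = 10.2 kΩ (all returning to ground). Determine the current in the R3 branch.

Combine the parallel branches: R_p = (1/3.16 + 1/1.93 + 1/2.64 + 1/10.2)⁻¹ = 0.7625 kΩ.
V_A = 20.5 × 0.7625/2.603 = 6.006 mV.
I(R3) = V_A / R3 = 6.006/2.64 = 2.275 µA.

I ≈ 2.28 µA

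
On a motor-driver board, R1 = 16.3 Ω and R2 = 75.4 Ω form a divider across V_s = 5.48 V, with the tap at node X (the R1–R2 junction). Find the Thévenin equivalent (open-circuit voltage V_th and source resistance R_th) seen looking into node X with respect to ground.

V_th ≈ 4.51 V, R_th ≈ 13.4 Ω

With X open, the divider is unloaded: V_th = 5.48 × 75.4/91.70 = 4.506 V.
With V_s suppressed (replaced by a short), R_th = R1 ‖ R2 = (16.30 × 75.4)/(16.30 + 75.4) = 13.40 Ω.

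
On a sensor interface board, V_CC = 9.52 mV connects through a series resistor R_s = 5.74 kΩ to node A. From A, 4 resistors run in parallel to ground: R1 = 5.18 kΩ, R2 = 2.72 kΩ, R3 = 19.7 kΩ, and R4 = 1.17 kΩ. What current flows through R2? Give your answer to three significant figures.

Combine the parallel branches: R_p = (1/5.18 + 1/2.72 + 1/19.7 + 1/1.17)⁻¹ = 0.6821 kΩ.
Node voltage V_A = V_CC · R_p/(R_s + R_p) = 9.52 × 0.1062 = 1.011 mV.
I(R2) = V_A / R2 = 1.011/2.72 = 0.3717 µA.

I ≈ 0.372 µA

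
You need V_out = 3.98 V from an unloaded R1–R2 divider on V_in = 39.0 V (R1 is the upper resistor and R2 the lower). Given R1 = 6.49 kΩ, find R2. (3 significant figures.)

V_out/V_in = R2/(R1+R2) = 0.1021.
Rearranging, R2 = R1·k/(1−k) = 6.49 × 0.1136 = 0.7376 kΩ.

R2 ≈ 0.738 kΩ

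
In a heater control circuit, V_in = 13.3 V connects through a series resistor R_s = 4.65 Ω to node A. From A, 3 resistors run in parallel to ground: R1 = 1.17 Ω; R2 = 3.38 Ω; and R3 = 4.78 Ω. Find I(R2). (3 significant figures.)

Equivalent of the parallel group: R_p = 0.7354 Ω.
V_A by voltage divider: V_A = 13.3 × 0.7354/(4.65 + 0.7354) = 1.816 V.
I(R2) = V_A / R2 = 1.816/3.38 = 0.5373 A.

I ≈ 0.537 A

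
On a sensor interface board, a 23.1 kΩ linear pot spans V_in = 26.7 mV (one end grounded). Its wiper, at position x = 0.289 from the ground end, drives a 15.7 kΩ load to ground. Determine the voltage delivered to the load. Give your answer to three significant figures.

V_out ≈ 5.93 mV

Split the track: R_lower = x·R_p = 6.676 kΩ, R_upper = (1−x)·R_p = 16.42 kΩ.
(x·R_p) ‖ R_L = 4.684 kΩ.
Loaded-divider output: V_out = 26.7 × 0.2219 = 5.925 mV.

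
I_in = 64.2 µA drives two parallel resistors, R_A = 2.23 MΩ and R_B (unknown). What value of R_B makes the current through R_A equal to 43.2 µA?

Two-branch current divider: I_A = I_in · R_B/(R_A + R_B).
43.2/64.2 = R_B/(R_A + R_B) → R_B = R_A · (0.6729)/(1 − 0.6729) = 2.23 × 2.057 = 4.587 MΩ.

R_B ≈ 4.59 MΩ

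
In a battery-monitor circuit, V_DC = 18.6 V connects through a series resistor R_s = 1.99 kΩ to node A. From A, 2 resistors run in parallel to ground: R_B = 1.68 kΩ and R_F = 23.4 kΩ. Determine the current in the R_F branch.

Equivalent of the parallel group: R_p = 1.567 kΩ.
V_A by voltage divider: V_A = 18.6 × 1.567/(1.99 + 1.567) = 8.195 V.
Branch current I = V_A/R_F = 8.195/23.4 = 0.3502 mA.
(Check via current divider: I_total = 5.228 mA; share G_k/ΣG = 0.06699 → same result.)

I ≈ 0.350 mA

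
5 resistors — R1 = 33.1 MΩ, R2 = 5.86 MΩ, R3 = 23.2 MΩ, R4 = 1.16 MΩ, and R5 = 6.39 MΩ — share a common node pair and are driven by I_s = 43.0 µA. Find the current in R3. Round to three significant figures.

I ≈ 1.47 µA

Total conductance ΣG = 1/33.1 + 1/5.86 + 1/23.2 + 1/1.16 + 1/6.39 = 1.263 (units of 1/MΩ).
Current divider: I(R3) = I_s · G_k/ΣG = 43.0 × (0.04310/1.263) = 43.0 × 0.03414 = 1.468 µA.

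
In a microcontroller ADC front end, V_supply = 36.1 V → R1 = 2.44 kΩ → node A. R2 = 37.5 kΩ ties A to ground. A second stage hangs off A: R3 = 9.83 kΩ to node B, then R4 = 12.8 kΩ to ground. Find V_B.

The second stage (R3 + R4 = 22.63 kΩ) loads node A in parallel with R2.
R2 ‖ (R3+R4) = 14.11 kΩ.
First divider: V_A = V_supply · 14.11/(2.44 + 14.11) = 30.78 V.
Then the unloaded second divider: V_B = V_A × R4/(R3+R4) = 30.78 × 0.5656 = 17.41 V.

V_B ≈ 17.4 V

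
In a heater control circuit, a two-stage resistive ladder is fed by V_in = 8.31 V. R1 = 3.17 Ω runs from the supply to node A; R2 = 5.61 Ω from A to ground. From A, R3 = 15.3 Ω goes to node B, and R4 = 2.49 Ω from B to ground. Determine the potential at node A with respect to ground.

V_A ≈ 4.77 V

The second stage (R3 + R4 = 17.79 Ω) loads node A in parallel with R2.
R2 ‖ (R3+R4) = 4.265 Ω.
V_A = 8.31 × 4.265/(3.17 + 4.265) = 4.767 V.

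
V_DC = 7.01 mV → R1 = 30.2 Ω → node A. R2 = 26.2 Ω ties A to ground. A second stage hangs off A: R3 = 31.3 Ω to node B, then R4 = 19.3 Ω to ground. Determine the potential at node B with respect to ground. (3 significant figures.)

V_B ≈ 0.972 mV

Looking into the second stage from A: R3 + R4 = 50.60 Ω appears in parallel with R2.
Effective lower resistance at A: R2 ‖ 50.60 = 17.26 Ω.
V_A = 7.01 × 17.26/(30.2 + 17.26) = 2.550 mV.
Stage 2 is unloaded, so V_B = V_A · R4/(R3+R4) = 2.550 × 19.3/50.60 = 0.9725 mV.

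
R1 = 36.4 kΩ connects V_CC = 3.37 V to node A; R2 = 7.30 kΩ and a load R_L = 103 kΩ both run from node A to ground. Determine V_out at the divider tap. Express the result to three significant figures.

R2 ‖ R_L = (7.30 × 103)/(7.30 + 103) = 6.817 kΩ.
Then V_out = V_CC · R2'/(R1 + R2') = 3.37 × 6.817/43.22 = 0.5316 V.

V_out ≈ 0.532 V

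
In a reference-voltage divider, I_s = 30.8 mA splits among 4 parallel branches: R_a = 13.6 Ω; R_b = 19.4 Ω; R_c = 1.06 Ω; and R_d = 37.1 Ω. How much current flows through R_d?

I ≈ 0.758 mA

ΣG = 1/13.6 + 1/19.4 + 1/1.06 + 1/37.1 = 1.095.
Current divider: I(R_d) = I_s · G_k/ΣG = 30.8 × (0.02695/1.095) = 30.8 × 0.02461 = 0.7579 mA.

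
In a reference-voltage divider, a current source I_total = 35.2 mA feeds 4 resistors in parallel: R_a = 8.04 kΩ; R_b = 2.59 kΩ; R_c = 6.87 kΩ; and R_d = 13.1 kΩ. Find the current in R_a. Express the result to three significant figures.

Total conductance ΣG = 1/8.04 + 1/2.59 + 1/6.87 + 1/13.1 = 0.7324 (units of 1/kΩ).
By the current-divider rule, I = I_total · G_k/ΣG = 35.2 × 0.1698 = 5.978 mA.

I ≈ 5.98 mA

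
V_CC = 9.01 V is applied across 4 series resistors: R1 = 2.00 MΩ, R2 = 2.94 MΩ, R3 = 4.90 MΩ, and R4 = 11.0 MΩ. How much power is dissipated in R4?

P ≈ 2.06 µW

ΣR = 20.84 MΩ → I = 9.01/20.84 = 0.4323 µA.
P(R4) = I²·R4 = (0.4323)² × 11.0 = 2.056 µW.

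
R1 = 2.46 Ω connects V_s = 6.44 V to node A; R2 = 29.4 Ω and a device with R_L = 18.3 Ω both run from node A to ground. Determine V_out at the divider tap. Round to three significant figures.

The load sits in parallel with R2, giving an effective lower resistance R2' = R2·R_L/(R2+R_L) = 11.28 Ω.
Voltage divider with the loaded lower leg: V_out = 6.44 × 11.28/(2.46 + 11.28) = 6.44 × 0.8210 = 5.287 V.
(Unloaded it would be 5.94 V; the load pulls it down.)

V_out ≈ 5.29 V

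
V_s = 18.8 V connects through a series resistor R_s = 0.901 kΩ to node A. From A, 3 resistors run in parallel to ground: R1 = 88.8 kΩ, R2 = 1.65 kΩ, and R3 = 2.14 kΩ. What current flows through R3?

I ≈ 4.44 mA

Equivalent of the parallel group: R_p = 0.9220 kΩ.
V_A by voltage divider: V_A = 18.8 × 0.9220/(0.901 + 0.9220) = 9.508 V.
I(R3) = V_A / R3 = 9.508/2.14 = 4.443 mA.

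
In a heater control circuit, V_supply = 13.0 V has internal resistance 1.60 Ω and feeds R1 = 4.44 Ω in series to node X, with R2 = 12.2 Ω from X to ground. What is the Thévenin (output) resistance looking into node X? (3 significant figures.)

R_th ≈ 4.04 Ω

R1' = 1.60 + 4.44 = 6.040 Ω (source resistance + R1).
With V_supply suppressed (replaced by a short), R_th = R1' ‖ R2 = (6.040 × 12.2)/(6.040 + 12.2) = 4.040 Ω.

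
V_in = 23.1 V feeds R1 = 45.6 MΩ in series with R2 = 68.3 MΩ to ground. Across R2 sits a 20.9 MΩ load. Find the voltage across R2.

V_out ≈ 6.00 V

The load sits in parallel with R2, giving an effective lower resistance R2' = R2·R_L/(R2+R_L) = 16.00 MΩ.
Then V_out = V_in · R2'/(R1 + R2') = 23.1 × 16.00/61.60 = 6.001 V.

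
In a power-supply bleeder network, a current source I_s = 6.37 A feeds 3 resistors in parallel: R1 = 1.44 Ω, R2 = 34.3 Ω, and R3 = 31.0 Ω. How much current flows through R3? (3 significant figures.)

Conductances: ΣG = 1/1.44 + 1/34.3 + 1/31.0 = 0.7559 (1/Ω).
By the current-divider rule, I = I_s · G_k/ΣG = 6.37 × 0.04268 = 0.2719 A.

I ≈ 0.272 A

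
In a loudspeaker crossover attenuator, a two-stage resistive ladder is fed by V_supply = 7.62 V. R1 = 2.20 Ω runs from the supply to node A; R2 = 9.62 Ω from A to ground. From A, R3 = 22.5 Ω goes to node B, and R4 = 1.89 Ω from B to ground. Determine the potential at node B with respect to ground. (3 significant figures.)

V_B ≈ 0.448 V

Node A sees R2 in parallel with the series input of stage 2, R3 + R4 = 24.39 Ω.
Effective lower resistance at A: R2 ‖ 24.39 = 6.899 Ω.
V_A = 7.62 × 6.899/(2.20 + 6.899) = 5.778 V.
V_B = V_A × 0.07749 = 0.4477 V.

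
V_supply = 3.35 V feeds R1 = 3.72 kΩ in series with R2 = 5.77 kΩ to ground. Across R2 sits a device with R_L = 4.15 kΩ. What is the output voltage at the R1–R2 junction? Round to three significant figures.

R2 ‖ R_L = (5.77 × 4.15)/(5.77 + 4.15) = 2.414 kΩ.
Now apply the divider: V_out = 3.35 × 0.3935 = 1.318 V.

V_out ≈ 1.32 V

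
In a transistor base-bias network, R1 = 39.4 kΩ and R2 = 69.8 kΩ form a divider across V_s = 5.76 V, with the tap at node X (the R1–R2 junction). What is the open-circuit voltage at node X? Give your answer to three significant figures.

Open-circuit (no load on X): V_th = V_s · R2/(R1 + R2) = 5.76 × 69.8/(39.40 + 69.8) = 3.682 V.

V_th ≈ 3.68 V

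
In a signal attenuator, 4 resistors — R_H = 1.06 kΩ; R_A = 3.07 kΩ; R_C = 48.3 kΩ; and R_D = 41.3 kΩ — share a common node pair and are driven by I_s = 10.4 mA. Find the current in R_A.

I ≈ 2.58 mA

Total conductance ΣG = 1/1.06 + 1/3.07 + 1/48.3 + 1/41.3 = 1.314 (units of 1/kΩ).
R_A takes the fraction G_k/ΣG = 0.3257/1.314 = 0.2479, so I = 10.4 × 0.2479 = 2.578 mA.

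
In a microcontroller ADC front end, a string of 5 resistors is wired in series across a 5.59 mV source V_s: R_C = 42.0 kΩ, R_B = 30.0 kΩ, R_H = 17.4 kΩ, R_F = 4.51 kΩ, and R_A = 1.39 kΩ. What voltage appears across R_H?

Total series resistance ΣR = 42.0 + 30.0 + 17.4 + 4.51 + 1.39 = 95.30 kΩ.
By the voltage-divider rule, V = 5.59 × 17.40/95.30 = 1.021 mV.

V ≈ 1.02 mV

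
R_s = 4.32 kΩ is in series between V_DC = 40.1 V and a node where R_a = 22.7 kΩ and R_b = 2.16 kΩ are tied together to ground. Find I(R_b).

Parallel bank: R_p = 1/(1/22.7 + 1/2.16) = 1.972 kΩ.
Node voltage V_A = V_DC · R_p/(R_s + R_p) = 40.1 × 0.3134 = 12.57 V.
I(R_b) = V_A / R_b = 12.57/2.16 = 5.819 mA.
(Check via current divider: I_total = 6.373 mA; share G_k/ΣG = 0.9131 → same result.)

I ≈ 5.82 mA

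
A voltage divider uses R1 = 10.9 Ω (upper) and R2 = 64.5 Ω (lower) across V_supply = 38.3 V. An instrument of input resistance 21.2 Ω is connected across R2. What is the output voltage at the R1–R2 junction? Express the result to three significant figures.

V_out ≈ 22.8 V

The load sits in parallel with R2, giving an effective lower resistance R2' = R2·R_L/(R2+R_L) = 15.96 Ω.
Voltage divider with the loaded lower leg: V_out = 38.3 × 15.96/(10.9 + 15.96) = 38.3 × 0.5941 = 22.76 V.
(Unloaded it would be 32.8 V; the load pulls it down.)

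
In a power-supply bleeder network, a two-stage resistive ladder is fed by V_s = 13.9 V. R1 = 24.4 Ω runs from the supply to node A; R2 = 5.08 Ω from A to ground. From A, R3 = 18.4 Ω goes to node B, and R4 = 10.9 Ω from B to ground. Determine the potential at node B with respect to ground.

V_B ≈ 0.779 V

Node A sees R2 in parallel with the series input of stage 2, R3 + R4 = 29.30 Ω.
R2 ‖ (R3+R4) = 4.329 Ω.
So V_A = 13.9 × 0.1507 = 2.095 V.
Stage 2 is unloaded, so V_B = V_A · R4/(R3+R4) = 2.095 × 10.9/29.30 = 0.7792 V.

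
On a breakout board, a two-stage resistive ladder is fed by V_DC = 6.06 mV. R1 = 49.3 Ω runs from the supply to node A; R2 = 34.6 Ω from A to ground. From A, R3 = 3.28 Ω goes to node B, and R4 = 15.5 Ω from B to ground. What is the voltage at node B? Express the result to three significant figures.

V_B ≈ 0.990 mV

Node A sees R2 in parallel with the series input of stage 2, R3 + R4 = 18.78 Ω.
Effective lower resistance at A: R2 ‖ 18.78 = 12.17 Ω.
V_A = 6.06 × 12.17/(49.3 + 12.17) = 1.200 mV.
Stage 2 is unloaded, so V_B = V_A · R4/(R3+R4) = 1.200 × 15.5/18.78 = 0.9904 mV.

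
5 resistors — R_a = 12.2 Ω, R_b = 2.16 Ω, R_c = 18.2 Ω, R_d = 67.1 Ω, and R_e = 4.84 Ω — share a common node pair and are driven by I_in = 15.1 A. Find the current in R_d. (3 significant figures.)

Conductances: ΣG = 1/12.2 + 1/2.16 + 1/18.2 + 1/67.1 + 1/4.84 = 0.8214 (1/Ω).
R_d takes the fraction G_k/ΣG = 0.01490/0.8214 = 0.01814, so I = 15.1 × 0.01814 = 0.2740 A.

I ≈ 0.274 A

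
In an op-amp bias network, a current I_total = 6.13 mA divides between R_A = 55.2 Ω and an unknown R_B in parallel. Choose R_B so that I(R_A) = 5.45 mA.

The fraction through R_A equals R_B/(R_A+R_B).
With f = 0.8891, R_B = R_A · f/(1−f) = 55.2 × 8.015 = 442.4 Ω.

R_B ≈ 442 Ω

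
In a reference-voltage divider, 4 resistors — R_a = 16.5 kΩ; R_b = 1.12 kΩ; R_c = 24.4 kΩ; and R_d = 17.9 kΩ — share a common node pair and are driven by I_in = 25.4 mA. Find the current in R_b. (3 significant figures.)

Total conductance ΣG = 1/16.5 + 1/1.12 + 1/24.4 + 1/17.9 = 1.050 (units of 1/kΩ).
Current divider: I(R_b) = I_in · G_k/ΣG = 25.4 × (0.8929/1.050) = 25.4 × 0.8501 = 21.59 mA.

I ≈ 21.6 mA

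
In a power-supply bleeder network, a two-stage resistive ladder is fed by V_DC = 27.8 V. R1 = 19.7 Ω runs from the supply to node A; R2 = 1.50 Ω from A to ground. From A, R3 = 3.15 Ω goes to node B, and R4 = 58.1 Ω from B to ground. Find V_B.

V_B ≈ 1.82 V

The second stage (R3 + R4 = 61.25 Ω) loads node A in parallel with R2.
R2 ‖ (R3+R4) = 1.464 Ω.
V_A = 27.8 × 1.464/(19.7 + 1.464) = 1.923 V.
Stage 2 is unloaded, so V_B = V_A · R4/(R3+R4) = 1.923 × 58.1/61.25 = 1.824 V.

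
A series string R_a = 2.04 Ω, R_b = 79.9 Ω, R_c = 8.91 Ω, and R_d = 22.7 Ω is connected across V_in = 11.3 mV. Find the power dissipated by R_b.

Series current I = V_in/ΣR = 11.3/113.6 = 0.09952 mA.
P(R_b) = I²·R_b = (0.09952)² × 79.9 = 0.7913 µW.

P ≈ 0.791 µW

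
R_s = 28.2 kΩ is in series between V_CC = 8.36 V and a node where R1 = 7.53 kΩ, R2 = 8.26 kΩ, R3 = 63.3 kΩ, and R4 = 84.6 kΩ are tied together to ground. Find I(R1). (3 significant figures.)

I ≈ 0.124 mA

Parallel bank: R_p = 1/(1/7.53 + 1/8.26 + 1/63.3 + 1/84.6) = 3.553 kΩ.
V_A = 8.36 × 3.553/31.75 = 0.9353 V.
Branch current I = V_A/R1 = 0.9353/7.53 = 0.1242 mA.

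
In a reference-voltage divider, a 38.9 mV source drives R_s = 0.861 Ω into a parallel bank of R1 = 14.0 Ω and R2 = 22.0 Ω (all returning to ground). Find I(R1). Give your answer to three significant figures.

I ≈ 2.52 mA

Combine the parallel branches: R_p = (1/14.0 + 1/22.0)⁻¹ = 8.556 Ω.
Node voltage V_A = V_supply · R_p/(R_s + R_p) = 38.9 × 0.9086 = 35.34 mV.
I(R1) = V_A / R1 = 35.34/14.0 = 2.525 mA.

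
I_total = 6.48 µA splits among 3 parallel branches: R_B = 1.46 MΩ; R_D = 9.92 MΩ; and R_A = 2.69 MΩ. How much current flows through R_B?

ΣG = 1/1.46 + 1/9.92 + 1/2.69 = 1.157.
By the current-divider rule, I = I_total · G_k/ΣG = 6.48 × 0.5917 = 3.834 µA.

I ≈ 3.83 µA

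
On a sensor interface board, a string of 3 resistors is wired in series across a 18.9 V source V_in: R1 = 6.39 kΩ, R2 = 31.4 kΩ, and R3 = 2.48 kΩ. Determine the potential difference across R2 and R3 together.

V ≈ 15.9 V

Total series resistance ΣR = 6.39 + 31.4 + 2.48 = 40.27 kΩ.
R_{R2..R3} = 31.4 + 2.48 = 33.88 kΩ.
By the voltage-divider rule, V = 18.9 × 33.88/40.27 = 15.90 V.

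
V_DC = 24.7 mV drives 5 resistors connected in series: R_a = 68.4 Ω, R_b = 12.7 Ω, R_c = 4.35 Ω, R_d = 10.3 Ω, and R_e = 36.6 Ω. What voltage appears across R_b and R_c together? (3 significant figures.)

V ≈ 3.18 mV

Total series resistance ΣR = 68.4 + 12.7 + 4.35 + 10.3 + 36.6 = 132.3 Ω.
R_{R_b..R_c} = 12.7 + 4.35 = 17.05 Ω.
V = V_DC · R/ΣR = 24.7 × 0.1288 = 3.182 mV.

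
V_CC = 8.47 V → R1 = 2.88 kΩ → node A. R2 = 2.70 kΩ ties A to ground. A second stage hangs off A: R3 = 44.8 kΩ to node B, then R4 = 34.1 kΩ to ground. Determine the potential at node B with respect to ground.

The second stage (R3 + R4 = 78.90 kΩ) loads node A in parallel with R2.
R2 ‖ (R3+R4) = 2.611 kΩ.
So V_A = 8.47 × 0.4755 = 4.027 V.
Stage 2 is unloaded, so V_B = V_A · R4/(R3+R4) = 4.027 × 34.1/78.90 = 1.741 V.

V_B ≈ 1.74 V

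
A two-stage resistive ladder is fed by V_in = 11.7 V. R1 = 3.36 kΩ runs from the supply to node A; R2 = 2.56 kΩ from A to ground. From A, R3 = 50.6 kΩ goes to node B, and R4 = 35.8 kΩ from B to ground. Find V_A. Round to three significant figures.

V_A ≈ 4.98 V

Looking into the second stage from A: R3 + R4 = 86.40 kΩ appears in parallel with R2.
R2 ‖ (R3+R4) = 2.486 kΩ.
First divider: V_A = V_in · 2.486/(3.36 + 2.486) = 4.976 V.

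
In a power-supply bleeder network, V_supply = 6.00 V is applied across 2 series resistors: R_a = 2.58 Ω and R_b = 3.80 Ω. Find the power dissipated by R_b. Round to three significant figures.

The common current is I = 6.00/6.380 = 0.9404 A.
P = I²R = 0.8844 × 3.80 = 3.361 W.

P ≈ 3.36 W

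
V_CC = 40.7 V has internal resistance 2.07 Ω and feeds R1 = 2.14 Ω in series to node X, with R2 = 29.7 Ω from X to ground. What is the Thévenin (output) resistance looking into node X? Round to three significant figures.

R_th ≈ 3.69 Ω

R1' = 2.07 + 2.14 = 4.210 Ω (source resistance + R1).
Looking into X with the source shorted: R_th = R1'·R2/(R1'+R2) = 4.210 × 29.7/33.91 = 3.687 Ω.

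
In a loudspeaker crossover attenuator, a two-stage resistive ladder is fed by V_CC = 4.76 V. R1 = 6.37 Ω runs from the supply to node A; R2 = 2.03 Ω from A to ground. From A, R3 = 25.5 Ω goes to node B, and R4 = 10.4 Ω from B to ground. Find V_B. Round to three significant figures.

The second stage (R3 + R4 = 35.90 Ω) loads node A in parallel with R2.
R2 ‖ (R3+R4) = 1.921 Ω.
First divider: V_A = V_CC · 1.921/(6.37 + 1.921) = 1.103 V.
Then the unloaded second divider: V_B = V_A × R4/(R3+R4) = 1.103 × 0.2897 = 0.3195 V.

V_B ≈ 0.320 V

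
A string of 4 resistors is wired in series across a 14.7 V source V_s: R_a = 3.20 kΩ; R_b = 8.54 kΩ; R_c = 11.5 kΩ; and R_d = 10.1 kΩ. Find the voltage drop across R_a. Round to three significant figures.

Series total: ΣR = 3.20 + 8.54 + 11.5 + 10.1 = 33.34 kΩ.
V = V_s · R/ΣR = 14.7 × 0.09598 = 1.411 V.

V ≈ 1.41 V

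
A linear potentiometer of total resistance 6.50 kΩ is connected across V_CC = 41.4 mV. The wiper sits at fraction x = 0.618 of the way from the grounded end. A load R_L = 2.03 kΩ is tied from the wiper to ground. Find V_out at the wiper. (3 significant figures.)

V_out ≈ 14.6 mV

The pot divides into 2.483 kΩ above the wiper and 4.017 kΩ below.
(x·R_p) ‖ R_L = 1.349 kΩ.
V_out = 41.4 × 1.349/(2.483 + 1.349) = 14.57 mV.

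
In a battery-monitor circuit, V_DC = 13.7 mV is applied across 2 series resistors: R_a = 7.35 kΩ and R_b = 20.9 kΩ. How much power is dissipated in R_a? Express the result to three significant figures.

ΣR = 28.25 kΩ → I = 13.7/28.25 = 0.4850 µA.
V(R_a) = I·R = 3.564 mV; P = V·I = 3.564 × 0.4850 = 1.729 nW.

P ≈ 1.73 nW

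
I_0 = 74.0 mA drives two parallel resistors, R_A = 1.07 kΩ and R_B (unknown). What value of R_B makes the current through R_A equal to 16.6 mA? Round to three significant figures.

Two-branch current divider: I_A = I_0 · R_B/(R_A + R_B).
With f = 0.2243, R_B = R_A · f/(1−f) = 1.07 × 0.2892 = 0.3094 kΩ.

R_B ≈ 0.309 kΩ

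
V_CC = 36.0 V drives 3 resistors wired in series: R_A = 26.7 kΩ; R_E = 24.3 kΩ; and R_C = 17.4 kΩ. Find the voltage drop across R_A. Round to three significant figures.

V ≈ 14.1 V

Series total: ΣR = 26.7 + 24.3 + 17.4 = 68.40 kΩ.
V = V_CC · R/ΣR = 36.0 × 0.3904 = 14.05 V.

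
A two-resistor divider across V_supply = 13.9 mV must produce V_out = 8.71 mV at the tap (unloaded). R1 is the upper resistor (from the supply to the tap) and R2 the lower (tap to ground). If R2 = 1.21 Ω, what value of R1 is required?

R1 ≈ 0.721 Ω

Required fraction k = V_out/V_supply = 0.6266.
So R1 = R2 · (V_supply/V_out − 1) = 1.21 × (13.9/8.71 − 1) = 1.21 × 0.5959 = 0.7210 Ω.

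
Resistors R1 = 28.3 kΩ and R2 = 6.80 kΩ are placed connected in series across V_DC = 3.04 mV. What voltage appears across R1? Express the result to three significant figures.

V ≈ 2.45 mV

Total series resistance ΣR = 28.3 + 6.80 = 35.10 kΩ.
By the voltage-divider rule, V = 3.04 × 28.30/35.10 = 2.451 mV.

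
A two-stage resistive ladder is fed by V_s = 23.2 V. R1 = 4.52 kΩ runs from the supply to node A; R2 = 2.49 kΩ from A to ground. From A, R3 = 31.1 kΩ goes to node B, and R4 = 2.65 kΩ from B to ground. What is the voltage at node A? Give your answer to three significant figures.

V_A ≈ 7.87 V

Looking into the second stage from A: R3 + R4 = 33.75 kΩ appears in parallel with R2.
R2 ‖ (R3+R4) = 2.319 kΩ.
So V_A = 23.2 × 0.3391 = 7.867 V.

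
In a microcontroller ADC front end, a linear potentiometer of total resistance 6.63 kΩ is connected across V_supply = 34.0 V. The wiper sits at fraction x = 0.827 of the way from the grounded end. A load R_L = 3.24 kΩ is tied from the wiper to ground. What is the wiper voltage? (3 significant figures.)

V_out ≈ 21.8 V

The pot divides into 1.147 kΩ above the wiper and 5.483 kΩ below.
R_L loads the lower segment: effective lower R = 2.037 kΩ.
Loaded-divider output: V_out = 34.0 × 0.6397 = 21.75 V.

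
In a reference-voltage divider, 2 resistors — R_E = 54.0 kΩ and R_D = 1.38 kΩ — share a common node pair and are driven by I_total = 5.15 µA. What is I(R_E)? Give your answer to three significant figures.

With just two branches, the current splits inversely with resistance.
So I = 5.15 × 1.38/55.38 = 0.1283 µA.

I ≈ 0.128 µA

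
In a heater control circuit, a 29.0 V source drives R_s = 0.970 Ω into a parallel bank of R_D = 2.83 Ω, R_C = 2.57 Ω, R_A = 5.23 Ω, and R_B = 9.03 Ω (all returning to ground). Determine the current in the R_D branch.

Parallel bank: R_p = 1/(1/2.83 + 1/2.57 + 1/5.23 + 1/9.03) = 0.9575 Ω.
V_A = 29.0 × 0.9575/1.927 = 14.41 V.
I(R_D) = V_A / R_D = 14.41/2.83 = 5.090 A.

I ≈ 5.09 A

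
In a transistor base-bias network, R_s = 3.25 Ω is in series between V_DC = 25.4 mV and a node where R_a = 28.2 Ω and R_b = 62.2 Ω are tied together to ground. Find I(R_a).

Parallel bank: R_p = 1/(1/28.2 + 1/62.2) = 19.40 Ω.
V_A = 25.4 × 19.40/22.65 = 21.76 mV.
Branch current I = V_A/R_a = 21.76/28.2 = 0.7715 mA.
(Check via current divider: I_total = 1.121 mA; share G_k/ΣG = 0.6881 → same result.)

I ≈ 0.771 mA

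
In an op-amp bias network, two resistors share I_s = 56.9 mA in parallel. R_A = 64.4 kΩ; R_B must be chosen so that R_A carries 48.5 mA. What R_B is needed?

In a two-way split, I_A/I_s = R_B/(R_A + R_B).
48.5/56.9 = R_B/(R_A + R_B) → R_B = R_A · (0.8524)/(1 − 0.8524) = 64.4 × 5.774 = 371.8 kΩ.

R_B ≈ 372 kΩ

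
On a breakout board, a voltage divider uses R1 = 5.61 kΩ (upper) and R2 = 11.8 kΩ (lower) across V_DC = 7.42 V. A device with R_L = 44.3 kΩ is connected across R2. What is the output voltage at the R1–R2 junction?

V_out ≈ 4.63 V

The load sits in parallel with R2, giving an effective lower resistance R2' = R2·R_L/(R2+R_L) = 9.318 kΩ.
Then V_out = V_DC · R2'/(R1 + R2') = 7.42 × 9.318/14.93 = 4.632 V.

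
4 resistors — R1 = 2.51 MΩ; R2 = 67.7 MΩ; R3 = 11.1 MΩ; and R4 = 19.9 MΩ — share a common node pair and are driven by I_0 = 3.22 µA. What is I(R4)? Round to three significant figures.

ΣG = 1/2.51 + 1/67.7 + 1/11.1 + 1/19.9 = 0.5535.
R4 takes the fraction G_k/ΣG = 0.05025/0.5535 = 0.09079, so I = 3.22 × 0.09079 = 0.2923 µA.

I ≈ 0.292 µA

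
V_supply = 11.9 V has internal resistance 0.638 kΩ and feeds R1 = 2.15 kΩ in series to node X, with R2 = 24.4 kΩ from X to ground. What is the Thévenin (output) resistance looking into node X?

R_th ≈ 2.50 kΩ

R1' = 0.638 + 2.15 = 2.788 kΩ (source resistance + R1).
Looking into X with the source shorted: R_th = R1'·R2/(R1'+R2) = 2.788 × 24.4/27.19 = 2.502 kΩ.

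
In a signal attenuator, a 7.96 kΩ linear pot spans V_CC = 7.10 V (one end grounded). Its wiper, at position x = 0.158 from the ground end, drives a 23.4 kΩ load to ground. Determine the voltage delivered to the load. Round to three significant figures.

Lower segment x·R_p = 1.258 kΩ; upper segment (1−x)·R_p = 6.702 kΩ.
R_L loads the lower segment: effective lower R = 1.194 kΩ.
Loaded-divider output: V_out = 7.10 × 0.1512 = 1.073 V.

V_out ≈ 1.07 V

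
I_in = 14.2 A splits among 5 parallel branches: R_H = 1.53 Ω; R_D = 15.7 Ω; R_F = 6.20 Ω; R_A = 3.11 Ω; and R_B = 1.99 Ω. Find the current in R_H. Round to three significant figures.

I ≈ 5.45 A

Conductances: ΣG = 1/1.53 + 1/15.7 + 1/6.20 + 1/3.11 + 1/1.99 = 1.703 (1/Ω).
By the current-divider rule, I = I_in · G_k/ΣG = 14.2 × 0.3839 = 5.451 A.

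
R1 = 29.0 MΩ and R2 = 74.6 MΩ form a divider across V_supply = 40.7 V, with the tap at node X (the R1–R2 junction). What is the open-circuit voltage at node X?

Open-circuit (no load on X): V_th = V_supply · R2/(R1 + R2) = 40.7 × 74.6/(29.00 + 74.6) = 29.31 V.

V_th ≈ 29.3 V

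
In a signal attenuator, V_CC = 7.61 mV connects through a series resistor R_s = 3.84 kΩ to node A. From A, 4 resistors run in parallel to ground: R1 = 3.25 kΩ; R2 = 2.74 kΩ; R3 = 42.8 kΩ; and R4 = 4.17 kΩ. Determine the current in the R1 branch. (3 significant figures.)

Equivalent of the parallel group: R_p = 1.069 kΩ.
V_A = 7.61 × 1.069/4.909 = 1.657 mV.
Branch current I = V_A/R1 = 1.657/3.25 = 0.5097 µA.

I ≈ 0.510 µA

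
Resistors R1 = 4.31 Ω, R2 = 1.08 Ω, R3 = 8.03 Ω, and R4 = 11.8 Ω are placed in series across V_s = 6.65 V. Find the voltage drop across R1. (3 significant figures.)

ΣR = 4.31 + 1.08 + 8.03 + 11.8 = 25.22 Ω.
By the voltage-divider rule, V = 6.65 × 4.310/25.22 = 1.136 V.

V ≈ 1.14 V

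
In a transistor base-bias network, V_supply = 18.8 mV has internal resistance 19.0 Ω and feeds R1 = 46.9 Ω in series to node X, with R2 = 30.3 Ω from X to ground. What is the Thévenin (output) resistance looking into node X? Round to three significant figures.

R_th ≈ 20.8 Ω

R1' = 19.0 + 46.9 = 65.90 Ω (source resistance + R1).
With V_supply suppressed (replaced by a short), R_th = R1' ‖ R2 = (65.90 × 30.3)/(65.90 + 30.3) = 20.76 Ω.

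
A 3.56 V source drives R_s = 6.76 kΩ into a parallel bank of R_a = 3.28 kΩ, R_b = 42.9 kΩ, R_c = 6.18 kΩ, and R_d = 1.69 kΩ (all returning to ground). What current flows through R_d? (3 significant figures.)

I ≈ 0.253 mA

Combine the parallel branches: R_p = (1/3.28 + 1/42.9 + 1/6.18 + 1/1.69)⁻¹ = 0.9245 kΩ.
Node voltage V_A = V_DC · R_p/(R_s + R_p) = 3.56 × 0.1203 = 0.4283 V.
I(R_d) = V_A / R_d = 0.4283/1.69 = 0.2534 mA.
(Equivalently: I_total = 0.4633 mA, then current-divider fraction G_k/ΣG = 0.5470.)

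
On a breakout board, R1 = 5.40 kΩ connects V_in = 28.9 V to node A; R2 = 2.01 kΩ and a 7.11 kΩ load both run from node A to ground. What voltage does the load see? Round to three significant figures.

V_out ≈ 6.50 V

R2 ‖ R_L = (2.01 × 7.11)/(2.01 + 7.11) = 1.567 kΩ.
Voltage divider with the loaded lower leg: V_out = 28.9 × 1.567/(5.40 + 1.567) = 28.9 × 0.2249 = 6.500 V.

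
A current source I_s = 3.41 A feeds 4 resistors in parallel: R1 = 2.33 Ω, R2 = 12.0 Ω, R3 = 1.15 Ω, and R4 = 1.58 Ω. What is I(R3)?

I ≈ 1.47 A

Conductances: ΣG = 1/2.33 + 1/12.0 + 1/1.15 + 1/1.58 = 2.015 (1/Ω).
By the current-divider rule, I = I_s · G_k/ΣG = 3.41 × 0.4315 = 1.472 A.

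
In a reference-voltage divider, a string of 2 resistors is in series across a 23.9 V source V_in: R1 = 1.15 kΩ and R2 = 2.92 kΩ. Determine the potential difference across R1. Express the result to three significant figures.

V ≈ 6.75 V

ΣR = 1.15 + 2.92 = 4.070 kΩ.
By the voltage-divider rule, V = 23.9 × 1.150/4.070 = 6.753 V.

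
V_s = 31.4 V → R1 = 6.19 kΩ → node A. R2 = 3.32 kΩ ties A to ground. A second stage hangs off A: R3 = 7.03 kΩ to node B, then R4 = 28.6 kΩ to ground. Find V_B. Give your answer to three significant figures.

Node A sees R2 in parallel with the series input of stage 2, R3 + R4 = 35.63 kΩ.
R2 ‖ (R3+R4) = 3.037 kΩ.
First divider: V_A = V_s · 3.037/(6.19 + 3.037) = 10.34 V.
V_B = V_A × 0.8027 = 8.296 V.

V_B ≈ 8.30 V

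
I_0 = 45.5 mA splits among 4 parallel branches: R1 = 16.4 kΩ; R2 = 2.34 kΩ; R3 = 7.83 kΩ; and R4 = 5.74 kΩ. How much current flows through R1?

I ≈ 3.51 mA

Conductances: ΣG = 1/16.4 + 1/2.34 + 1/7.83 + 1/5.74 = 0.7903 (1/kΩ).
By the current-divider rule, I = I_0 · G_k/ΣG = 45.5 × 0.07716 = 3.511 mA.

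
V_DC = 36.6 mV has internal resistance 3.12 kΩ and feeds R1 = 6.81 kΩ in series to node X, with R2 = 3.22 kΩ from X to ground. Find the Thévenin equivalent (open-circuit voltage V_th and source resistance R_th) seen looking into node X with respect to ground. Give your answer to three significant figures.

R1' = 3.12 + 6.81 = 9.930 kΩ (source resistance + R1).
V_th is the unloaded tap voltage: V_DC · R2/(R1'+R2) = 36.6 × 0.2449 = 8.962 mV.
With V_DC suppressed (replaced by a short), R_th = R1' ‖ R2 = (9.930 × 3.22)/(9.930 + 3.22) = 2.432 kΩ.

V_th ≈ 8.96 mV, R_th ≈ 2.43 kΩ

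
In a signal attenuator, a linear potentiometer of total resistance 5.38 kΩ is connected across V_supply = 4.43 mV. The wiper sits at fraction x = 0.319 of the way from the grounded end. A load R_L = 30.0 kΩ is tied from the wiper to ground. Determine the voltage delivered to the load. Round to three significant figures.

V_out ≈ 1.36 mV

Split the track: R_lower = x·R_p = 1.716 kΩ, R_upper = (1−x)·R_p = 3.664 kΩ.
R_L loads the lower segment: effective lower R = 1.623 kΩ.
Then V_out = V_supply · 1.623/(3.664 + 1.623) = 1.360 mV.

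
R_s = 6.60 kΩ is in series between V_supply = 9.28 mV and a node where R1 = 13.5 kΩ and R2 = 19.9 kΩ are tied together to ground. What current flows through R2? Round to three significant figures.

I ≈ 0.256 µA

Parallel bank: R_p = 1/(1/13.5 + 1/19.9) = 8.043 kΩ.
V_A = 9.28 × 8.043/14.64 = 5.097 mV.
Branch current I = V_A/R2 = 5.097/19.9 = 0.2561 µA.
(Check via current divider: I_total = 0.6337 µA; share G_k/ΣG = 0.4042 → same result.)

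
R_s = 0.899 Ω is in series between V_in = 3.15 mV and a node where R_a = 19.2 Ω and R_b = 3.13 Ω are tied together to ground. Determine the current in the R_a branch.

I ≈ 0.123 mA

Equivalent of the parallel group: R_p = 2.691 Ω.
Node voltage V_A = V_in · R_p/(R_s + R_p) = 3.15 × 0.7496 = 2.361 mV.
I(R_a) = V_A / R_a = 2.361/19.2 = 0.1230 mA.
(Check via current divider: I_total = 0.8774 mA; share G_k/ΣG = 0.1402 → same result.)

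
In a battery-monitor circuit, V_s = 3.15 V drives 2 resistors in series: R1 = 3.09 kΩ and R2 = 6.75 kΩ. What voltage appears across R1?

Series total: ΣR = 3.09 + 6.75 = 9.840 kΩ.
Voltage divider: V = V_s · (3.090 / 9.840) = 3.15 × 0.3140 = 0.9892 V.

V ≈ 0.989 V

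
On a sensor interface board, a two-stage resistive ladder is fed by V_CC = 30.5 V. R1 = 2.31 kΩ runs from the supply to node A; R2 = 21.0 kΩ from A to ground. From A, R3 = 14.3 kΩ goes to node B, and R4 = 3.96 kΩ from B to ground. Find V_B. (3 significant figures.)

Node A sees R2 in parallel with the series input of stage 2, R3 + R4 = 18.26 kΩ.
R2 ‖ (R3+R4) = 9.767 kΩ.
V_A = 30.5 × 9.767/(2.31 + 9.767) = 24.67 V.
Stage 2 is unloaded, so V_B = V_A · R4/(R3+R4) = 24.67 × 3.96/18.26 = 5.349 V.

V_B ≈ 5.35 V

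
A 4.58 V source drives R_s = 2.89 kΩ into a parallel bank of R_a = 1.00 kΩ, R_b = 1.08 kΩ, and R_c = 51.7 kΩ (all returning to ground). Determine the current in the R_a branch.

I ≈ 0.692 mA

Parallel bank: R_p = 1/(1/1.00 + 1/1.08 + 1/51.7) = 0.5141 kΩ.
Node voltage V_A = V_s · R_p/(R_s + R_p) = 4.58 × 0.1510 = 0.6917 V.
I(R_a) = V_A / R_a = 0.6917/1.00 = 0.6917 mA.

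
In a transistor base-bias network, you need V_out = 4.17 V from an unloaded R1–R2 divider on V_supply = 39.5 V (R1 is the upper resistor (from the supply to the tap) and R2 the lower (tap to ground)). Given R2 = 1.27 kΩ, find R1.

Required fraction k = V_out/V_supply = 0.1056.
So R1 = R2 · (V_supply/V_out − 1) = 1.27 × (39.5/4.17 − 1) = 1.27 × 8.472 = 10.76 kΩ.

R1 ≈ 10.8 kΩ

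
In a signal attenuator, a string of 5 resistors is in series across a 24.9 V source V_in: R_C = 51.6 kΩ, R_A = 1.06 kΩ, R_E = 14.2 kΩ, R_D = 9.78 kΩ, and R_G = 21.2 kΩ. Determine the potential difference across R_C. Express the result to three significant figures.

ΣR = 51.6 + 1.06 + 14.2 + 9.78 + 21.2 = 97.84 kΩ.
V = V_in · R/ΣR = 24.9 × 0.5274 = 13.13 V.

V ≈ 13.1 V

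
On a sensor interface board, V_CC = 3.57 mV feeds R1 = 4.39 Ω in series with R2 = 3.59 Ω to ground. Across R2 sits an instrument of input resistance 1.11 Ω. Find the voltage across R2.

R2 ‖ R_L = (3.59 × 1.11)/(3.59 + 1.11) = 0.8479 Ω.
Voltage divider with the loaded lower leg: V_out = 3.57 × 0.8479/(4.39 + 0.8479) = 3.57 × 0.1619 = 0.5779 mV.
(Unloaded it would be 1.61 mV; the load pulls it down.)

V_out ≈ 0.578 mV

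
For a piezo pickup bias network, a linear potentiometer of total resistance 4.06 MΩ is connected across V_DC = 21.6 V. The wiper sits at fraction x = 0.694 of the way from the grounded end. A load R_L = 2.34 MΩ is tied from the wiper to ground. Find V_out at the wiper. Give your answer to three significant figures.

Split the track: R_lower = x·R_p = 2.818 MΩ, R_upper = (1−x)·R_p = 1.242 MΩ.
Lower segment in parallel with the load: 2.818 ‖ 2.34 = 1.278 MΩ.
Loaded-divider output: V_out = 21.6 × 0.5071 = 10.95 V.

V_out ≈ 11.0 V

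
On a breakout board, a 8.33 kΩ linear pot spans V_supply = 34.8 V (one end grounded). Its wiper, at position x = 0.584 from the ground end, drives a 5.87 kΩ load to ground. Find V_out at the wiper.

Lower segment x·R_p = 4.865 kΩ; upper segment (1−x)·R_p = 3.465 kΩ.
Lower segment in parallel with the load: 4.865 ‖ 5.87 = 2.660 kΩ.
Loaded-divider output: V_out = 34.8 × 0.4343 = 15.11 V.
(Unloaded: V_out = x·V_supply = 20.3 V.)

V_out ≈ 15.1 V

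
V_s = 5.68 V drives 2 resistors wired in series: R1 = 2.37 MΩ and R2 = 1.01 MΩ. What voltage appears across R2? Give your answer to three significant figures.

V ≈ 1.70 V

ΣR = 2.37 + 1.01 = 3.380 MΩ.
By the voltage-divider rule, V = 5.68 × 1.010/3.380 = 1.697 V.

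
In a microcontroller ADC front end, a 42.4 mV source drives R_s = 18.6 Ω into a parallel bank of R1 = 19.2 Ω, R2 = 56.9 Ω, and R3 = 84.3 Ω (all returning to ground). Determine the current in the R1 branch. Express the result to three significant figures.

Combine the parallel branches: R_p = (1/19.2 + 1/56.9 + 1/84.3)⁻¹ = 12.27 Ω.
V_A by voltage divider: V_A = 42.4 × 12.27/(18.6 + 12.27) = 16.85 mV.
Branch current I = V_A/R1 = 16.85/19.2 = 0.8776 mA.
(Equivalently: I_total = 1.374 mA, then current-divider fraction G_k/ΣG = 0.6389.)

I ≈ 0.878 mA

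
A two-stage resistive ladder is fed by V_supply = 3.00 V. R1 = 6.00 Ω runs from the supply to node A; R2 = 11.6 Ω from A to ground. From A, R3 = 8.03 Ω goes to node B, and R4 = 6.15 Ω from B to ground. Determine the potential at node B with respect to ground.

Node A sees R2 in parallel with the series input of stage 2, R3 + R4 = 14.18 Ω.
R2 ‖ (R3+R4) = 6.380 Ω.
First divider: V_A = V_supply · 6.380/(6.00 + 6.380) = 1.546 V.
V_B = V_A × 0.4337 = 0.6706 V.

V_B ≈ 0.671 V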